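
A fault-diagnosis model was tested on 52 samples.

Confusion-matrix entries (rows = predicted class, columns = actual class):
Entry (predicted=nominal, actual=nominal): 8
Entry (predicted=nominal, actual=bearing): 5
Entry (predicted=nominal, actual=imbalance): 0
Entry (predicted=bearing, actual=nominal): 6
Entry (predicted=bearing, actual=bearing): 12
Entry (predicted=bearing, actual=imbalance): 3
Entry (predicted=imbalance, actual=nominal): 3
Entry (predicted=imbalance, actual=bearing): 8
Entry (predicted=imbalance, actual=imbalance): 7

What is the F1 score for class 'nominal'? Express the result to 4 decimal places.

0.5333

Take TP from the diagonal, FP from the rest of the 'nominal' prediction marginal, FN from the rest of the 'nominal' actual marginal.
F1 score = 2·TP/(2·TP+FP+FN).
nominal: TP=8, FP=5+0=5, FN=6+3=9 → 16/30 = 0.53333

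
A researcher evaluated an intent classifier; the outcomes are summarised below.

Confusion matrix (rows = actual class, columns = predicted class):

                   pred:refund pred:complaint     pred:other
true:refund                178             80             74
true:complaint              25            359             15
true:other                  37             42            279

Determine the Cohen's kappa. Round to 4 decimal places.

Observed agreement pₒ = trace/N = 816/1089 = 0.74931
Expected agreement pₑ = Σ (rowᵢ·colᵢ)/N² = (332·240 + 399·481 + 358·368)/1089² = 0.34011
κ = (pₒ − pₑ)/(1 − pₑ) = (0.74931 − 0.34011)/(1 − 0.34011) = 0.6201

0.6201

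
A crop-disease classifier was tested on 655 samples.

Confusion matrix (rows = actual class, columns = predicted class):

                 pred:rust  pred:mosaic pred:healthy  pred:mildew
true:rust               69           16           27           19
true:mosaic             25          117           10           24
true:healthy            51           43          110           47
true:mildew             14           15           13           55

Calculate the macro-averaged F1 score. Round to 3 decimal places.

0.526

Per-class F1 score (2·TP/(2·TP+FP+FN)):
  rust: TP=69, FP=25+51+14=90, FN=16+27+19=62 → 138/290 = 0.4759
  mosaic: TP=117, FP=16+43+15=74, FN=25+10+24=59 → 234/367 = 0.6376
  healthy: TP=110, FP=27+10+13=50, FN=51+43+47=141 → 220/411 = 0.5353
  mildew: TP=55, FP=19+24+47=90, FN=14+15+13=42 → 110/242 = 0.4545
Macro-F1 score = mean = (0.4759 + 0.6376 + 0.5353 + 0.4545) / 4 = 0.526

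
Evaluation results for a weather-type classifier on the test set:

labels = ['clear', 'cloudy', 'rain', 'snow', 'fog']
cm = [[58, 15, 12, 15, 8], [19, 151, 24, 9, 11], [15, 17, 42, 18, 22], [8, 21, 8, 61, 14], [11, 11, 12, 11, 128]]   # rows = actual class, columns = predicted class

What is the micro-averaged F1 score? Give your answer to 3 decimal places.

0.610

Micro-averaging pools counts across classes: ΣTP=440, ΣFP=281, ΣFN=281.
Micro-F1 score = 2·TP/(2·TP+FP+FN) on pooled counts = 0.610 (equals overall accuracy in single-label multiclass).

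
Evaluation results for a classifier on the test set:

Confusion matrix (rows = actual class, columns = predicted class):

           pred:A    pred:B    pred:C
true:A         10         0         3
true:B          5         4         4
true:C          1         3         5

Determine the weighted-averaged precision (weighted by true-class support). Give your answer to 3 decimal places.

0.552

Per-class precision (TP/(TP+FP)):
  A: TP=10, FP=5+1=6 → 10/16 = 0.6250
  B: TP=4, FP=0+3=3 → 4/7 = 0.5714
  C: TP=5, FP=3+4=7 → 5/12 = 0.4167
Weighted-precision = Σ (supportᵢ/N)·precisionᵢ with N=35: (13/35)·0.6250 + (13/35)·0.5714 + (9/35)·0.4167 = 0.552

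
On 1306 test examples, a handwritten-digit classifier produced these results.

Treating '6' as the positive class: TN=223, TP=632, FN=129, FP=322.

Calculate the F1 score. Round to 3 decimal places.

0.737

Precision = TP/(TP+FP) = 632/954 = 0.6625
Recall = TP/(TP+FN) = 632/761 = 0.8305
F1 = 2·TP/(2·TP+FP+FN) = 1264/1715 = 0.737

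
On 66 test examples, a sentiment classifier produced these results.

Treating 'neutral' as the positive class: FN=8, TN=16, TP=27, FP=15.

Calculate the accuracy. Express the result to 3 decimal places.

Accuracy = (TP+TN)/N = (27+16)/66 = 0.652

0.652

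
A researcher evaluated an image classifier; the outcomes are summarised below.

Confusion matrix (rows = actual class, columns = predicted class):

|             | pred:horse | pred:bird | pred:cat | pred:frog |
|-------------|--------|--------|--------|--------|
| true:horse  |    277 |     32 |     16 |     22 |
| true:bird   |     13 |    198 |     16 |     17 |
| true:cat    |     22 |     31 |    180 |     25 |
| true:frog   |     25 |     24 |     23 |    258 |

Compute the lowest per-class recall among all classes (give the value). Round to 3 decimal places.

0.698

Per-class recall (TP/(TP+FN)):
  horse: TP=277, FN=32+16+22=70 → 277/347 = 0.7983
  bird: TP=198, FN=13+16+17=46 → 198/244 = 0.8115
  cat: TP=180, FN=22+31+25=78 → 180/258 = 0.6977
  frog: TP=258, FN=25+24+23=72 → 258/330 = 0.7818
Lowest is class 'cat' with recall = 0.698.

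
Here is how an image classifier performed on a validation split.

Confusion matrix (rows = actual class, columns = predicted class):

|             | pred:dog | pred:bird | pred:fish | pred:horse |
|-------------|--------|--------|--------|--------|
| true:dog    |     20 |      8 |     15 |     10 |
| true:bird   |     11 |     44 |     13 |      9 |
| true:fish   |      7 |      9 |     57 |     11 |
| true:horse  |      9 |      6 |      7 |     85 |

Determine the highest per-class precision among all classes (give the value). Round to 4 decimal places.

0.7391

Per-class precision (TP/(TP+FP)):
  dog: TP=20, FP=11+7+9=27 → 20/47 = 0.42553
  bird: TP=44, FP=8+9+6=23 → 44/67 = 0.65672
  fish: TP=57, FP=15+13+7=35 → 57/92 = 0.61957
  horse: TP=85, FP=10+9+11=30 → 85/115 = 0.73913
Highest is class 'horse' with precision = 0.7391.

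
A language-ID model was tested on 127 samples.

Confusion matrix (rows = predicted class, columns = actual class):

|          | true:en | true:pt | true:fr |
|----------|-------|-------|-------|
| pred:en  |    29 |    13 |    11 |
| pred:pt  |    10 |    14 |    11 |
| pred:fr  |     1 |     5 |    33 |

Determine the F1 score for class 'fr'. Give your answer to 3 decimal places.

0.702

Take TP from the diagonal, FP from the rest of the 'fr' prediction marginal, FN from the rest of the 'fr' actual marginal.
F1 score = 2·TP/(2·TP+FP+FN).
fr: TP=33, FP=1+5=6, FN=11+11=22 → 66/94 = 0.7021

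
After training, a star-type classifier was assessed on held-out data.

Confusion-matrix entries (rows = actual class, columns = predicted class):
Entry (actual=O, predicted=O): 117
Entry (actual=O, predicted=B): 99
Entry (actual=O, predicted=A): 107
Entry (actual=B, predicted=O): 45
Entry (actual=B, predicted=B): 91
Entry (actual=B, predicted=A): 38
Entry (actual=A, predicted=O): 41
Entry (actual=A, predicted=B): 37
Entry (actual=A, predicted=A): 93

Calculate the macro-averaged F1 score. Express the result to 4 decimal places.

Per-class F1 score (2·TP/(2·TP+FP+FN)):
  O: TP=117, FP=45+41=86, FN=99+107=206 → 234/526 = 0.44487
  B: TP=91, FP=99+37=136, FN=45+38=83 → 182/401 = 0.45387
  A: TP=93, FP=107+38=145, FN=41+37=78 → 186/409 = 0.45477
Macro-F1 score = mean = (0.44487 + 0.45387 + 0.45477) / 3 = 0.4512

0.4512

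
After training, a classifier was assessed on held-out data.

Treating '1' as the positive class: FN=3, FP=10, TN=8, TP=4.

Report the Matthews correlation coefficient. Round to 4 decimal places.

MCC = (TP·TN − FP·FN) / √((TP+FP)(TP+FN)(TN+FP)(TN+FN))
Numerator = 4·8 − 10·3 = 2
Denominator = √(14·7·18·11) = √19404 = 139.2982
MCC = 2 / 139.2982 = 0.0144

0.0144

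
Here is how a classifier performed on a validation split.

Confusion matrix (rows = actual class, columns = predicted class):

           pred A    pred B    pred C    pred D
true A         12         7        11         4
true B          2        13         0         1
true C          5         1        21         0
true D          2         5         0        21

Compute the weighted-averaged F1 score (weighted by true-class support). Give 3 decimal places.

0.626

Per-class F1 score (2·TP/(2·TP+FP+FN)):
  A: TP=12, FP=2+5+2=9, FN=7+11+4=22 → 24/55 = 0.4364
  B: TP=13, FP=7+1+5=13, FN=2+0+1=3 → 26/42 = 0.6190
  C: TP=21, FP=11+0+0=11, FN=5+1+0=6 → 42/59 = 0.7119
  D: TP=21, FP=4+1+0=5, FN=2+5+0=7 → 42/54 = 0.7778
Weighted-F1 score = Σ (supportᵢ/N)·F1 scoreᵢ with N=105: (34/105)·0.4364 + (16/105)·0.6190 + (27/105)·0.7119 + (28/105)·0.7778 = 0.626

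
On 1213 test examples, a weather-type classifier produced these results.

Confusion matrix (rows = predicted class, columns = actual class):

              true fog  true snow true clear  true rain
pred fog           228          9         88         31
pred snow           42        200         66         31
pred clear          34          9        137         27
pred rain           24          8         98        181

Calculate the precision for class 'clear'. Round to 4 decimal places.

0.6618

Take TP from the diagonal, FP from the rest of the 'clear' prediction marginal, FN from the rest of the 'clear' actual marginal.
precision = TP/(TP+FP).
clear: TP=137, FP=34+9+27=70 → 137/207 = 0.66184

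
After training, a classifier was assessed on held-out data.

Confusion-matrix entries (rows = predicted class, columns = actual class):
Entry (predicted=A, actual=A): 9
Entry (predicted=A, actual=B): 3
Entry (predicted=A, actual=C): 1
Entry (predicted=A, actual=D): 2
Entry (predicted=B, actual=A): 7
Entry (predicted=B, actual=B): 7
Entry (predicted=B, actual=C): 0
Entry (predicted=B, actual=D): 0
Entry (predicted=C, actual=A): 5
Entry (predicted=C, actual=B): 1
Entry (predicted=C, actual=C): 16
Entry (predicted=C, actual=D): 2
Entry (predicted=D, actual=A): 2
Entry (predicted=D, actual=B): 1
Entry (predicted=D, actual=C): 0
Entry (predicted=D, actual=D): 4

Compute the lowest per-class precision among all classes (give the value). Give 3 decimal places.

Per-class precision (TP/(TP+FP)):
  A: TP=9, FP=3+1+2=6 → 9/15 = 0.6000
  B: TP=7, FP=7+0+0=7 → 7/14 = 0.5000
  C: TP=16, FP=5+1+2=8 → 16/24 = 0.6667
  D: TP=4, FP=2+1+0=3 → 4/7 = 0.5714
Lowest is class 'B' with precision = 0.500.

0.500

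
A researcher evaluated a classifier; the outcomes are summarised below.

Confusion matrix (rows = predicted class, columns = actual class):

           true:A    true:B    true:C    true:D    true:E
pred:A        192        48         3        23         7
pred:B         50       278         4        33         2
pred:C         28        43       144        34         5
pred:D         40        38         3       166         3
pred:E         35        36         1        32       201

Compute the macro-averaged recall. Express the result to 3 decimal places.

0.722

Per-class recall (TP/(TP+FN)):
  A: TP=192, FN=50+28+40+35=153 → 192/345 = 0.5565
  B: TP=278, FN=48+43+38+36=165 → 278/443 = 0.6275
  C: TP=144, FN=3+4+3+1=11 → 144/155 = 0.9290
  D: TP=166, FN=23+33+34+32=122 → 166/288 = 0.5764
  E: TP=201, FN=7+2+5+3=17 → 201/218 = 0.9220
Macro-recall = mean = (0.5565 + 0.6275 + 0.9290 + 0.5764 + 0.9220) / 5 = 0.722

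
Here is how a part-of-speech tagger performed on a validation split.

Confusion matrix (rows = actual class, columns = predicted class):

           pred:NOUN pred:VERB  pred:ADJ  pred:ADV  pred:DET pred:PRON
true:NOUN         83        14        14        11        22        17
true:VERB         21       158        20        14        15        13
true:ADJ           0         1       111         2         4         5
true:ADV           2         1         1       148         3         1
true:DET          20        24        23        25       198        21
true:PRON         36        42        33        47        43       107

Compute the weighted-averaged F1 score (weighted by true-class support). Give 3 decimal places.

Per-class F1 score (2·TP/(2·TP+FP+FN)):
  NOUN: TP=83, FP=21+0+2+20+36=79, FN=14+14+11+22+17=78 → 166/323 = 0.5139
  VERB: TP=158, FP=14+1+1+24+42=82, FN=21+20+14+15+13=83 → 316/481 = 0.6570
  ADJ: TP=111, FP=14+20+1+23+33=91, FN=0+1+2+4+5=12 → 222/325 = 0.6831
  ADV: TP=148, FP=11+14+2+25+47=99, FN=2+1+1+3+1=8 → 296/403 = 0.7345
  DET: TP=198, FP=22+15+4+3+43=87, FN=20+24+23+25+21=113 → 396/596 = 0.6644
  PRON: TP=107, FP=17+13+5+1+21=57, FN=36+42+33+47+43=201 → 214/472 = 0.4534
Weighted-F1 score = Σ (supportᵢ/N)·F1 scoreᵢ with N=1300: (161/1300)·0.5139 + (241/1300)·0.6570 + (123/1300)·0.6831 + (156/1300)·0.7345 + (311/1300)·0.6644 + (308/1300)·0.4534 = 0.605

0.605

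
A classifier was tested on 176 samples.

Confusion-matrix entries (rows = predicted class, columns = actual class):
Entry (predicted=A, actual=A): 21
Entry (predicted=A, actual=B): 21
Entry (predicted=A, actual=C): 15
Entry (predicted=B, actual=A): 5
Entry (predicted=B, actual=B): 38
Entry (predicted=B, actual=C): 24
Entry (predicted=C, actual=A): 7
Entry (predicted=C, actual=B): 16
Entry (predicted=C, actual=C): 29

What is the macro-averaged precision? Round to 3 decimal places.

0.498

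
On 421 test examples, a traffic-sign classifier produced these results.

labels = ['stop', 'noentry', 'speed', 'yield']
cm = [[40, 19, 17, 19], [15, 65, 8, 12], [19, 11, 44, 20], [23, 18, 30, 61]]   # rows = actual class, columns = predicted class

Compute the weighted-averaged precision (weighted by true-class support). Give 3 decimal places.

Per-class precision (TP/(TP+FP)):
  stop: TP=40, FP=15+19+23=57 → 40/97 = 0.4124
  noentry: TP=65, FP=19+11+18=48 → 65/113 = 0.5752
  speed: TP=44, FP=17+8+30=55 → 44/99 = 0.4444
  yield: TP=61, FP=19+12+20=51 → 61/112 = 0.5446
Weighted-precision = Σ (supportᵢ/N)·precisionᵢ with N=421: (95/421)·0.4124 + (100/421)·0.5752 + (94/421)·0.4444 + (132/421)·0.5446 = 0.500

0.500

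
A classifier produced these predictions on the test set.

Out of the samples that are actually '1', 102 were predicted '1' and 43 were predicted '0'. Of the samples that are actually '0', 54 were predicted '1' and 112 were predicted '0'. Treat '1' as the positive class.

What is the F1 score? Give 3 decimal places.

0.678

Precision = TP/(TP+FP) = 102/156 = 0.6538
Recall = TP/(TP+FN) = 102/145 = 0.7034
F1 = 2·TP/(2·TP+FP+FN) = 204/301 = 0.678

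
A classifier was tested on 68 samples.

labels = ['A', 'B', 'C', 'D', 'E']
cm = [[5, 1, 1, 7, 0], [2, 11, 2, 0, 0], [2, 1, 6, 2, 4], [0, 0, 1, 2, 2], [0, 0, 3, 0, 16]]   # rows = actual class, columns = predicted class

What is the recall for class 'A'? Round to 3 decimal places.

recall = TP/(TP+FN).
A: TP=5, FN=1+1+7+0=9 → 5/14 = 0.3571

0.357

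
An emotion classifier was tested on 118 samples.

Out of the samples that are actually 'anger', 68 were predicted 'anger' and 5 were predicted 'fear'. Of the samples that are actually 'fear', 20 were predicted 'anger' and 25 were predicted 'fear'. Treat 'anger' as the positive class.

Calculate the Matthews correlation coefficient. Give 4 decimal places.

MCC = (TP·TN − FP·FN) / √((TP+FP)(TP+FN)(TN+FP)(TN+FN))
Numerator = 68·25 − 20·5 = 1600
Denominator = √(88·73·45·30) = √8672400 = 2944.8939
MCC = 1600 / 2944.8939 = 0.5433

0.5433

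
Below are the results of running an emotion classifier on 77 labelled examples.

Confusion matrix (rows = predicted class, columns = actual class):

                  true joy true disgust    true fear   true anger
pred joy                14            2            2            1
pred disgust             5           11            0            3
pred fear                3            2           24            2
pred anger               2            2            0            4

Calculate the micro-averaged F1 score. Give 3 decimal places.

0.688

Micro-averaging pools counts across classes: ΣTP=53, ΣFP=24, ΣFN=24.
Micro-F1 score = 2·TP/(2·TP+FP+FN) on pooled counts = 0.688 (equals overall accuracy in single-label multiclass).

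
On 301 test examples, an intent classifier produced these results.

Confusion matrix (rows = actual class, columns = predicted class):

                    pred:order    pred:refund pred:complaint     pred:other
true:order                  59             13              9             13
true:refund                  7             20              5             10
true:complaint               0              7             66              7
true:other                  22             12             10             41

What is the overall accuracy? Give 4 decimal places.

0.6179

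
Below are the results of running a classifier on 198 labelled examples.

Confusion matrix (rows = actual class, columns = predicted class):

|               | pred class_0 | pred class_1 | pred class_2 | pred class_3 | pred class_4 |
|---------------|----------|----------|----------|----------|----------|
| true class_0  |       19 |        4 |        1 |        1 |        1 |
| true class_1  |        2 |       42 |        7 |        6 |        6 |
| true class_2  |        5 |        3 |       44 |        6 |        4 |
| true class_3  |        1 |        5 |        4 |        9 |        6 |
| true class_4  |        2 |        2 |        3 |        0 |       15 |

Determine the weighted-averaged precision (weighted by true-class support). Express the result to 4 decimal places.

Per-class precision (TP/(TP+FP)):
  class_0: TP=19, FP=2+5+1+2=10 → 19/29 = 0.65517
  class_1: TP=42, FP=4+3+5+2=14 → 42/56 = 0.75000
  class_2: TP=44, FP=1+7+4+3=15 → 44/59 = 0.74576
  class_3: TP=9, FP=1+6+6+0=13 → 9/22 = 0.40909
  class_4: TP=15, FP=1+6+4+6=17 → 15/32 = 0.46875
Weighted-precision = Σ (supportᵢ/N)·precisionᵢ with N=198: (26/198)·0.65517 + (63/198)·0.75000 + (62/198)·0.74576 + (25/198)·0.40909 + (22/198)·0.46875 = 0.6619

0.6619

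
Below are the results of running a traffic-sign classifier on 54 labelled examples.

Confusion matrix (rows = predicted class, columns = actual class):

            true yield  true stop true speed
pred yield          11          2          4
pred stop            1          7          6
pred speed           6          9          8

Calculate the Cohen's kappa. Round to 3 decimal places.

Observed agreement pₒ = trace/N = 26/54 = 0.4815
Expected agreement pₑ = Σ (rowᵢ·colᵢ)/N² = (18·17 + 18·14 + 18·23)/54² = 0.3333
κ = (pₒ − pₑ)/(1 − pₑ) = (0.4815 − 0.3333)/(1 − 0.3333) = 0.222

0.222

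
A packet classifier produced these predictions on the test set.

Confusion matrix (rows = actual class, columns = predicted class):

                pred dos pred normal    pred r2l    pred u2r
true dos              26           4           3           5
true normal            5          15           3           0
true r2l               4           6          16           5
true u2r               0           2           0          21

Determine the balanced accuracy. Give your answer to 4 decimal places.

0.6914

Balanced accuracy = mean of per-class recall.
  dos: recall = 26/38 = 0.68421
  normal: recall = 15/23 = 0.65217
  r2l: recall = 16/31 = 0.51613
  u2r: recall = 21/23 = 0.91304
Mean = (0.68421 + 0.65217 + 0.51613 + 0.91304) / 4 = 0.6914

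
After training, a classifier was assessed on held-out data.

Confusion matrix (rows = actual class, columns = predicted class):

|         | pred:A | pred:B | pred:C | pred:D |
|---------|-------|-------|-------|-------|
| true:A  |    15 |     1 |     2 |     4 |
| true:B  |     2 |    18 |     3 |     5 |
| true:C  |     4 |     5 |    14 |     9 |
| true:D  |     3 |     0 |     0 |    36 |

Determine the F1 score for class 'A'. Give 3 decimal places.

0.652

F1 score = 2·TP/(2·TP+FP+FN).
A: TP=15, FP=2+4+3=9, FN=1+2+4=7 → 30/46 = 0.6522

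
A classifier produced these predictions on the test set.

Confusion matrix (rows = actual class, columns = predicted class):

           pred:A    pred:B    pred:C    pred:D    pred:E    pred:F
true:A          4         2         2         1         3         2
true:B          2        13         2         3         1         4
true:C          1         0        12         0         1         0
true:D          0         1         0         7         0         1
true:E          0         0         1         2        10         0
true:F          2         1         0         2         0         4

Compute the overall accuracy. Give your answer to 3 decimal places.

0.595

Accuracy = trace / total = (4+13+12+7+10+4=50) / 84 = 50/84 = 0.595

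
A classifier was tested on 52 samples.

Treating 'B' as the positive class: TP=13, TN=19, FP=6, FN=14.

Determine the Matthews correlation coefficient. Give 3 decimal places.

0.251

MCC = (TP·TN − FP·FN) / √((TP+FP)(TP+FN)(TN+FP)(TN+FN))
Numerator = 13·19 − 6·14 = 163
Denominator = √(19·27·25·33) = √423225 = 650.5575
MCC = 163 / 650.5575 = 0.251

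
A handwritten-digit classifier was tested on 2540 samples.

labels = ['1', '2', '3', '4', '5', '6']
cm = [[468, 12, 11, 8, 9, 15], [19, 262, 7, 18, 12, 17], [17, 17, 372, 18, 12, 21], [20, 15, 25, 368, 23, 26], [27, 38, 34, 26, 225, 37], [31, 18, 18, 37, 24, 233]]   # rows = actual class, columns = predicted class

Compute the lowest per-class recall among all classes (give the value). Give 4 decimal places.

Per-class recall (TP/(TP+FN)):
  1: TP=468, FN=12+11+8+9+15=55 → 468/523 = 0.89484
  2: TP=262, FN=19+7+18+12+17=73 → 262/335 = 0.78209
  3: TP=372, FN=17+17+18+12+21=85 → 372/457 = 0.81400
  4: TP=368, FN=20+15+25+23+26=109 → 368/477 = 0.77149
  5: TP=225, FN=27+38+34+26+37=162 → 225/387 = 0.58140
  6: TP=233, FN=31+18+18+37+24=128 → 233/361 = 0.64543
Lowest is class '5' with recall = 0.5814.

0.5814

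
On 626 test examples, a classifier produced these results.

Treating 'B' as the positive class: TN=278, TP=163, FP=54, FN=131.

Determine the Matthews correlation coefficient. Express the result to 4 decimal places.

0.4109

MCC = (TP·TN − FP·FN) / √((TP+FP)(TP+FN)(TN+FP)(TN+FN))
Numerator = 163·278 − 54·131 = 38240
Denominator = √(217·294·332·409) = √8663002824 = 93075.2536
MCC = 38240 / 93075.2536 = 0.4109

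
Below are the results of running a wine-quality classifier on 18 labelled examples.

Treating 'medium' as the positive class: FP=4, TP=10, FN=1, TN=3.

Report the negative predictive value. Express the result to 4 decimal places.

NPV = TN/(TN+FN) = 3/(3+1) = 0.7500

0.7500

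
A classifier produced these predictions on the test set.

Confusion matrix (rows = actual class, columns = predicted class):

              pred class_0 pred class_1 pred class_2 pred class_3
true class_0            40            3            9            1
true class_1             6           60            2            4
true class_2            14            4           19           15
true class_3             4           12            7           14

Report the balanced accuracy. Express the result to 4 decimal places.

Balanced accuracy = mean of per-class recall.
  class_0: recall = 40/53 = 0.75472
  class_1: recall = 60/72 = 0.83333
  class_2: recall = 19/52 = 0.36538
  class_3: recall = 14/37 = 0.37838
Mean = (0.75472 + 0.83333 + 0.36538 + 0.37838) / 4 = 0.5830

0.5830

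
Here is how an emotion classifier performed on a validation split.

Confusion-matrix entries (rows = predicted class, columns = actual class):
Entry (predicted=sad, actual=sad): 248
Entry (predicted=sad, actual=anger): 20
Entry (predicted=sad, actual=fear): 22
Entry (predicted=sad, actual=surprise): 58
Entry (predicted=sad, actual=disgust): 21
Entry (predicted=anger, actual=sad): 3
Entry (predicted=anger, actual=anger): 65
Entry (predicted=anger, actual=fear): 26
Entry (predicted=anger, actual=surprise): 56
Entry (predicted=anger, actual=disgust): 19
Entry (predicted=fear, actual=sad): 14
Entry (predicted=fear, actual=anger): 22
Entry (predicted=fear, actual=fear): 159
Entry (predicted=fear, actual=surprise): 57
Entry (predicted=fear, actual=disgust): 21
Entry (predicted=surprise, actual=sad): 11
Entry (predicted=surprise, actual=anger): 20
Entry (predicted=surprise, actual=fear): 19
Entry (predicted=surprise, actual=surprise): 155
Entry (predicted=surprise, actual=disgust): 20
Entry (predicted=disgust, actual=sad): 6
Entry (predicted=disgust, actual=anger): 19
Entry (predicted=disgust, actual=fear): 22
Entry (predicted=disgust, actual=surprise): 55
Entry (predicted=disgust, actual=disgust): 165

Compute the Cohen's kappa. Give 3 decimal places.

Observed agreement pₒ = trace/N = 792/1303 = 0.6078
Expected agreement pₑ = Σ (rowᵢ·colᵢ)/N² = (282·369 + 146·169 + 248·273 + 381·225 + 246·267)/1303² = 0.2049
κ = (pₒ − pₑ)/(1 − pₑ) = (0.6078 − 0.2049)/(1 − 0.2049) = 0.507

0.507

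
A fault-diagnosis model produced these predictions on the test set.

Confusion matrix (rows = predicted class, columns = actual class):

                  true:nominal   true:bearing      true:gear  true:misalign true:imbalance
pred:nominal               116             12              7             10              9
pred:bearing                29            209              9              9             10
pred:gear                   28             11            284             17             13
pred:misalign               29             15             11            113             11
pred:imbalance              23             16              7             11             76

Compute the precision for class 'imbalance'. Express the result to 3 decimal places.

Treat 'imbalance' as positive and all other classes as negative.
precision = TP/(TP+FP).
imbalance: TP=76, FP=23+16+7+11=57 → 76/133 = 0.5714

0.571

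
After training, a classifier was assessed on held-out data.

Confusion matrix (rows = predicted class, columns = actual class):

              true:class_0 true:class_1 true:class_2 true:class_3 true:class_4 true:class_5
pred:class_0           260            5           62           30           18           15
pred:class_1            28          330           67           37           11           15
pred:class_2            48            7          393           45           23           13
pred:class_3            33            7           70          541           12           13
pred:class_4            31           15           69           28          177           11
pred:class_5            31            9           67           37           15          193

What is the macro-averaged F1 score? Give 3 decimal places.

Per-class F1 score (2·TP/(2·TP+FP+FN)):
  class_0: TP=260, FP=5+62+30+18+15=130, FN=28+48+33+31+31=171 → 520/821 = 0.6334
  class_1: TP=330, FP=28+67+37+11+15=158, FN=5+7+7+15+9=43 → 660/861 = 0.7666
  class_2: TP=393, FP=48+7+45+23+13=136, FN=62+67+70+69+67=335 → 786/1257 = 0.6253
  class_3: TP=541, FP=33+7+70+12+13=135, FN=30+37+45+28+37=177 → 1082/1394 = 0.7762
  class_4: TP=177, FP=31+15+69+28+11=154, FN=18+11+23+12+15=79 → 354/587 = 0.6031
  class_5: TP=193, FP=31+9+67+37+15=159, FN=15+15+13+13+11=67 → 386/612 = 0.6307
Macro-F1 score = mean = (0.6334 + 0.7666 + 0.6253 + 0.7762 + 0.6031 + 0.6307) / 6 = 0.673

0.673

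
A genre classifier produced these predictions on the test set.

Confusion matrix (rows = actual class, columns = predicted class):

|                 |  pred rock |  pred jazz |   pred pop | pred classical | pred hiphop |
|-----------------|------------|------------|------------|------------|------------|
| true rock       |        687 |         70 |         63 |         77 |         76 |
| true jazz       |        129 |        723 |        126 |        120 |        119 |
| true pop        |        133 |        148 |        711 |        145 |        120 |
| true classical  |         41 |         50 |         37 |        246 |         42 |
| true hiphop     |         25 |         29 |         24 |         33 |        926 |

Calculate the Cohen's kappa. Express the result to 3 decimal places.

Observed agreement pₒ = trace/N = 3293/4900 = 0.6720
Expected agreement pₑ = Σ (rowᵢ·colᵢ)/N² = (973·1015 + 1217·1020 + 1257·961 + 416·621 + 1037·1283)/4900² = 0.2093
κ = (pₒ − pₑ)/(1 − pₑ) = (0.6720 − 0.2093)/(1 − 0.2093) = 0.585

0.585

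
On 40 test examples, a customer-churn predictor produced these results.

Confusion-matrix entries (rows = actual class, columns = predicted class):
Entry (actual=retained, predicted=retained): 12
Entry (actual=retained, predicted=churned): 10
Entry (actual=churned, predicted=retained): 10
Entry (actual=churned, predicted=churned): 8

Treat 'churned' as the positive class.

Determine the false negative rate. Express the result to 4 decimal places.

FNR = FN/(FN+TP) = 10/(10+8) = 0.5556

0.5556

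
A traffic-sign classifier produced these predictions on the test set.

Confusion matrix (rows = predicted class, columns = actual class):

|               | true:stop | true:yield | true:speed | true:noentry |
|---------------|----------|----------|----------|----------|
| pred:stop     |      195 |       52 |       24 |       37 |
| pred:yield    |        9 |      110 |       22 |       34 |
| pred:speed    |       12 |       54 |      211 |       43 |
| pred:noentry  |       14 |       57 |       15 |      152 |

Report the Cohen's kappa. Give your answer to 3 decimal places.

Observed agreement pₒ = trace/N = 668/1041 = 0.6417
Expected agreement pₑ = Σ (rowᵢ·colᵢ)/N² = (230·308 + 273·175 + 272·320 + 266·238)/1041² = 0.2482
κ = (pₒ − pₑ)/(1 − pₑ) = (0.6417 − 0.2482)/(1 − 0.2482) = 0.523

0.523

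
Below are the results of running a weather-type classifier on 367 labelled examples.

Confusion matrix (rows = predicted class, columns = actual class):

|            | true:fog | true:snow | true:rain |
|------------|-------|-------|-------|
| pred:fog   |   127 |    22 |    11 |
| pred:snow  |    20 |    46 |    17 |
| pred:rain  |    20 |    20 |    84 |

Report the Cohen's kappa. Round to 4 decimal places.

0.5348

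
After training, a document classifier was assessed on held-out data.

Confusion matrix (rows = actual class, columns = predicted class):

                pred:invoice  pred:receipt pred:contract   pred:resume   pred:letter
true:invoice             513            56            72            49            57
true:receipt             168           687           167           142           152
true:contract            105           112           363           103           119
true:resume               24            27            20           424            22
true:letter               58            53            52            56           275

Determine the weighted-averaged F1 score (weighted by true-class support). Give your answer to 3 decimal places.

0.582

Per-class F1 score (2·TP/(2·TP+FP+FN)):
  invoice: TP=513, FP=168+105+24+58=355, FN=56+72+49+57=234 → 1026/1615 = 0.6353
  receipt: TP=687, FP=56+112+27+53=248, FN=168+167+142+152=629 → 1374/2251 = 0.6104
  contract: TP=363, FP=72+167+20+52=311, FN=105+112+103+119=439 → 726/1476 = 0.4919
  resume: TP=424, FP=49+142+103+56=350, FN=24+27+20+22=93 → 848/1291 = 0.6569
  letter: TP=275, FP=57+152+119+22=350, FN=58+53+52+56=219 → 550/1119 = 0.4915
Weighted-F1 score = Σ (supportᵢ/N)·F1 scoreᵢ with N=3876: (747/3876)·0.6353 + (1316/3876)·0.6104 + (802/3876)·0.4919 + (517/3876)·0.6569 + (494/3876)·0.4915 = 0.582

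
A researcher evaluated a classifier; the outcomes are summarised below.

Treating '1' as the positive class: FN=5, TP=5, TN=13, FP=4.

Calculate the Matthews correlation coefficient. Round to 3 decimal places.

0.271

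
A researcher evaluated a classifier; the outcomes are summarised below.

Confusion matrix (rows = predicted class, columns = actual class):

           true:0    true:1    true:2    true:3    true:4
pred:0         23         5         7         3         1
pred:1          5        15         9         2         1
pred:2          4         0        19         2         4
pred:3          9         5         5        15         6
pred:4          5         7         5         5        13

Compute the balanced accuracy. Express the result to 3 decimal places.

0.493

Balanced accuracy = mean of per-class recall.
  0: recall = 23/46 = 0.5000
  1: recall = 15/32 = 0.4688
  2: recall = 19/45 = 0.4222
  3: recall = 15/27 = 0.5556
  4: recall = 13/25 = 0.5200
Mean = (0.5000 + 0.4688 + 0.4222 + 0.5556 + 0.5200) / 5 = 0.493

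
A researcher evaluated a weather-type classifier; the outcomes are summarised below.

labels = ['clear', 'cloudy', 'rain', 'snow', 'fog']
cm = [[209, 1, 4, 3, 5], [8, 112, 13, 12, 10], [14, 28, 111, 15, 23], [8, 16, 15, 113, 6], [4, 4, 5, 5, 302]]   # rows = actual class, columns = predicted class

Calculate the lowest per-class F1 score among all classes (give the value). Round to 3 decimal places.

0.655

Per-class F1 score (2·TP/(2·TP+FP+FN)):
  clear: TP=209, FP=8+14+8+4=34, FN=1+4+3+5=13 → 418/465 = 0.8989
  cloudy: TP=112, FP=1+28+16+4=49, FN=8+13+12+10=43 → 224/316 = 0.7089
  rain: TP=111, FP=4+13+15+5=37, FN=14+28+15+23=80 → 222/339 = 0.6549
  snow: TP=113, FP=3+12+15+5=35, FN=8+16+15+6=45 → 226/306 = 0.7386
  fog: TP=302, FP=5+10+23+6=44, FN=4+4+5+5=18 → 604/666 = 0.9069
Lowest is class 'rain' with F1 score = 0.655.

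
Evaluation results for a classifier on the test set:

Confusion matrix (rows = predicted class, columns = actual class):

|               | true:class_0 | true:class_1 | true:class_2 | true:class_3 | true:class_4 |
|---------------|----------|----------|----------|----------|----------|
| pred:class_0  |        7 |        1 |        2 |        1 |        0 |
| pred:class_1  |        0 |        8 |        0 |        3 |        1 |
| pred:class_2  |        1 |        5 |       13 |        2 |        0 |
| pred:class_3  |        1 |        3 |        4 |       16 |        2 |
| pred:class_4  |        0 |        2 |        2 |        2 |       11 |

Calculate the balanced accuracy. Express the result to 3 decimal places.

0.654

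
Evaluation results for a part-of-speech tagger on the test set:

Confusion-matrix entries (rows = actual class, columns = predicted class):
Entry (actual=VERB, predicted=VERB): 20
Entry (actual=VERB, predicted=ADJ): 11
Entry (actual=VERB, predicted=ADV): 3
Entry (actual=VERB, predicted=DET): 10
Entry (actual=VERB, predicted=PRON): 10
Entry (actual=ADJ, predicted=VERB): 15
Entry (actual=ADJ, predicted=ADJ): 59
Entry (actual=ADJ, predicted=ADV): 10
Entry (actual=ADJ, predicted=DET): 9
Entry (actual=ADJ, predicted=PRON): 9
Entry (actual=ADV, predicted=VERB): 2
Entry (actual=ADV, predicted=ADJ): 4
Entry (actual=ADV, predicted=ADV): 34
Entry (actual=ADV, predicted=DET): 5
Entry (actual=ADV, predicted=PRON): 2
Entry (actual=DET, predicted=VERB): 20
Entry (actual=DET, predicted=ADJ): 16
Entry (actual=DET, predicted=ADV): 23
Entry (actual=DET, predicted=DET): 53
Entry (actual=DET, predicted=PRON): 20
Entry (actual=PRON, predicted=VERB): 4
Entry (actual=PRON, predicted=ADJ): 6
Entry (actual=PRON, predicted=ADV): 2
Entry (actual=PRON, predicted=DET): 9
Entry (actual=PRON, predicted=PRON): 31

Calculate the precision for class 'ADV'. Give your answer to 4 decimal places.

0.4722

precision = TP/(TP+FP).
ADV: TP=34, FP=3+10+23+2=38 → 34/72 = 0.47222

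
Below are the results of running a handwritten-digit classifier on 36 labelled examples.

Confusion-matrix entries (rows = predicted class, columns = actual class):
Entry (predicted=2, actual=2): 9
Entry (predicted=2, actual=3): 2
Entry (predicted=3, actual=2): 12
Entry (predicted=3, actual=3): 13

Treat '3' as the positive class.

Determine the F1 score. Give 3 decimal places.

0.650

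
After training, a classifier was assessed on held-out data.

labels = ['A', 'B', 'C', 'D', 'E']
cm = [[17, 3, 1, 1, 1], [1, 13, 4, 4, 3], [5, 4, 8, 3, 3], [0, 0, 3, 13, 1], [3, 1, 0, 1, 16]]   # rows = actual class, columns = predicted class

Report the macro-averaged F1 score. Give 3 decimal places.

0.609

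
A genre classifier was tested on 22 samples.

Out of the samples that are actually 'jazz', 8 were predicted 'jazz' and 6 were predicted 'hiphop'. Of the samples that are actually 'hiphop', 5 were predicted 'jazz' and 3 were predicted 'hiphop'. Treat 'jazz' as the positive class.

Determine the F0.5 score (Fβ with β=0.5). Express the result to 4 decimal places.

0.6061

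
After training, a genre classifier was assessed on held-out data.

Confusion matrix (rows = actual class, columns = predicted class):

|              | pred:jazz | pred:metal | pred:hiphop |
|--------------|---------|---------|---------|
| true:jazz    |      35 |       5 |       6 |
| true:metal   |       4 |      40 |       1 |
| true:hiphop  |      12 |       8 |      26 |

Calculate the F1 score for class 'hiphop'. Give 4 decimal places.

0.6582

Take TP from the diagonal, FP from the rest of the 'hiphop' prediction marginal, FN from the rest of the 'hiphop' actual marginal.
F1 score = 2·TP/(2·TP+FP+FN).
hiphop: TP=26, FP=6+1=7, FN=12+8=20 → 52/79 = 0.65823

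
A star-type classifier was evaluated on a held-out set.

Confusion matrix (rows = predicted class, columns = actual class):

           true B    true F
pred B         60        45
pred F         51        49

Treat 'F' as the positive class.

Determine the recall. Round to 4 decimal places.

Recall = TP/(TP+FN) = 49/(49+45) = 49/94 = 0.5213

0.5213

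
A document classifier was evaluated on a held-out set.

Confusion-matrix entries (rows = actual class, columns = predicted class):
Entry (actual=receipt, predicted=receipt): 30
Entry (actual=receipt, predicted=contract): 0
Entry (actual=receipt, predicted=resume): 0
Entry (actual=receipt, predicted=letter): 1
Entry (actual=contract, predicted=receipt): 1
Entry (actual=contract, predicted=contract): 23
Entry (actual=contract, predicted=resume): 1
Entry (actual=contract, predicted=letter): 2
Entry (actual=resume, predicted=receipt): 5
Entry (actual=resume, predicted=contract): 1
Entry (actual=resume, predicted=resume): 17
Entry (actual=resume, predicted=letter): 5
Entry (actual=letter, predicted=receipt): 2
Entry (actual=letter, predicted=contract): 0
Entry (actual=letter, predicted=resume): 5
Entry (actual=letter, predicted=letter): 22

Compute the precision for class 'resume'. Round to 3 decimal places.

0.739

precision = TP/(TP+FP).
resume: TP=17, FP=0+1+5=6 → 17/23 = 0.7391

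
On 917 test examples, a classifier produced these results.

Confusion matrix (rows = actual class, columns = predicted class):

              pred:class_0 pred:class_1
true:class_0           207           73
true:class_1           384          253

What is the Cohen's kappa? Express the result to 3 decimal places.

Observed agreement pₒ = trace/N = 460/917 = 0.5016
Expected agreement pₑ = Σ (rowᵢ·colᵢ)/N² = (280·591 + 637·326)/917² = 0.4437
κ = (pₒ − pₑ)/(1 − pₑ) = (0.5016 − 0.4437)/(1 − 0.4437) = 0.104

0.104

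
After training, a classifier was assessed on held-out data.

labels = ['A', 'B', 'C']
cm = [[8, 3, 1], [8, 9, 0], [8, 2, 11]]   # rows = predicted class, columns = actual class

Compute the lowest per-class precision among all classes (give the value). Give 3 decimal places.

Per-class precision (TP/(TP+FP)):
  A: TP=8, FP=3+1=4 → 8/12 = 0.6667
  B: TP=9, FP=8+0=8 → 9/17 = 0.5294
  C: TP=11, FP=8+2=10 → 11/21 = 0.5238
Lowest is class 'C' with precision = 0.524.

0.524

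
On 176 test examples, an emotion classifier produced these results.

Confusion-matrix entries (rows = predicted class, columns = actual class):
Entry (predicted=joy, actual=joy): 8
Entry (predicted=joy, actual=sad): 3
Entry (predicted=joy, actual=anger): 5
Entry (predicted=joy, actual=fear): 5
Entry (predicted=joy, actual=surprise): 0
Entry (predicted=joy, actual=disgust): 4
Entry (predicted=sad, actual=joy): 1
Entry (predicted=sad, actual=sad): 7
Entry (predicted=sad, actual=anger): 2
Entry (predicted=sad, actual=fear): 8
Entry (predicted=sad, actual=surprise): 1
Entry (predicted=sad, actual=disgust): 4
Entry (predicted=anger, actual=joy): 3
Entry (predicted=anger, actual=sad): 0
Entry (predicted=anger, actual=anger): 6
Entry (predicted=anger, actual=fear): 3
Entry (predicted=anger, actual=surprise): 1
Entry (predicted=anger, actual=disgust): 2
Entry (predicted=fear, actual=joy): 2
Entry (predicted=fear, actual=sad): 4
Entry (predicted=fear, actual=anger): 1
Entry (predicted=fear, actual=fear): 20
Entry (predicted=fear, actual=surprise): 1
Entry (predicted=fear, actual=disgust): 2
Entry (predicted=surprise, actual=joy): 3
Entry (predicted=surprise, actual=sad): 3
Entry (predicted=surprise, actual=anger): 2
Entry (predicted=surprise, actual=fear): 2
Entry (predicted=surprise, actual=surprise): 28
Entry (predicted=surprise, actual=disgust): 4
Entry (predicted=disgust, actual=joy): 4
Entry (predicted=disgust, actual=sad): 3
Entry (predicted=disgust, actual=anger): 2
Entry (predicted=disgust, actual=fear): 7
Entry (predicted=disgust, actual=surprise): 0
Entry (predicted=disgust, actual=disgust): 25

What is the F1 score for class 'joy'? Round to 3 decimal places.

One-vs-rest for 'joy': TP = diagonal; FP = other classes predicted 'joy'; FN = 'joy' predicted as other.
F1 score = 2·TP/(2·TP+FP+FN).
joy: TP=8, FP=3+5+5+0+4=17, FN=1+3+2+3+4=13 → 16/46 = 0.3478

0.348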